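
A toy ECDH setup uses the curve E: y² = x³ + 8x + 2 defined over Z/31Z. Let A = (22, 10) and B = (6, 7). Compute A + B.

(22, 10) + (6, 7). λ = (7 - 10)/(6 - 22) ≡ 28/15 mod 31. 15⁻¹ ≡ 29 (mod 31), so λ ≡ 6.
  x = λ² - 22 - 6 = 36 - 28 ≡ 8; y = λ·(22 - 8) - 10 ≡ 12. → (8, 12)

(8, 12)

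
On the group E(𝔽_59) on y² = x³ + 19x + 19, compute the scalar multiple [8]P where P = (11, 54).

Repeated addition: build up to 8P.
2P: tangent at (11, 54): λ = (3·11² + 19)/(2·54) ≡ 28/49. 49⁻¹ ≡ 53 (mod 59) since 49·53 = 2597 ≡ 1, so λ ≡ 28·53 ≡ 9.
  x = λ² - 11 - 11 = 81 - 22 ≡ 0; y = λ·(11 - 0) - 54 ≡ 45. → (0, 45)
3P: (0, 45) + (11, 54). λ = (54 - 45)/(11 - 0) ≡ 9/11 mod 59. 11⁻¹ ≡ 43 (mod 59) since 11·43 = 473 ≡ 1, so λ ≡ 33.
  x = λ² - 0 - 11 = 1089 - 11 ≡ 16; y = λ·(0 - 16) - 45 ≡ 17. → (16, 17)
4P: (16, 17) + (11, 54). λ = (54 - 17)/(11 - 16) ≡ 37/54 mod 59. 54⁻¹ ≡ 47 (mod 59), so λ ≡ 28.
  x = λ² - 16 - 11 = 784 - 27 ≡ 49; y = λ·(16 - 49) - 17 ≡ 3. → (49, 3)
5P: (49, 3) + (11, 54). λ = (54 - 3)/(11 - 49) ≡ 51/21 mod 59. 21⁻¹ ≡ 45 (mod 59) since 21·45 = 945 ≡ 1, so λ ≡ 53.
  x = λ² - 49 - 11 = 2809 - 60 ≡ 35; y = λ·(49 - 35) - 3 ≡ 31. → (35, 31)
6P: (35, 31) + (11, 54). λ = (54 - 31)/(11 - 35) ≡ 23/35 mod 59. 35⁻¹ ≡ 27 (mod 59), so λ ≡ 31.
  x = λ² - 35 - 11 = 961 - 46 ≡ 30; y = λ·(35 - 30) - 31 ≡ 6. → (30, 6)
7P: (30, 6) + (11, 54). λ = (54 - 6)/(11 - 30) ≡ 48/40 mod 59. 40⁻¹ ≡ 31 (mod 59) since 40·31 = 1240 ≡ 1, so λ ≡ 13.
  x = λ² - 30 - 11 = 169 - 41 ≡ 10; y = λ·(30 - 10) - 6 ≡ 18. → (10, 18)
8P: (10, 18) + (11, 54). λ = (54 - 18)/(11 - 10) ≡ 36/1 mod 59. 1⁻¹ ≡ 1 (mod 59) since 1·1 = 1 ≡ 1, so λ ≡ 36.
  x = λ² - 10 - 11 = 1296 - 21 ≡ 36; y = λ·(10 - 36) - 18 ≡ 49. → (36, 49)

(36, 49)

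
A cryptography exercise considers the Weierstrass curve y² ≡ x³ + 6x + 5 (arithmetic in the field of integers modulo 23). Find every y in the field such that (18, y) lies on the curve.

none

x³ + 6x + 5 = 5945 ≡ 11 (mod 23).
11 is a non-residue mod 23; no y exists.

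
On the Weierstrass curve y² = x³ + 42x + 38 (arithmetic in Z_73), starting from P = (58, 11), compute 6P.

(27, 59)

Repeated addition: build up to 6P.
2P: tangent at (58, 11): λ = (3·58² + 42)/(2·11) ≡ 60/22. 22⁻¹ ≡ 10 (mod 73), so λ ≡ 60·10 ≡ 16.
  x = λ² - 58 - 58 = 256 - 116 ≡ 67; y = λ·(58 - 67) - 11 ≡ 64. → (67, 64)
3P: (67, 64) + (58, 11). λ = (11 - 64)/(58 - 67) ≡ 20/64 mod 73. 64⁻¹ ≡ 8 (mod 73) since 64·8 = 512 ≡ 1, so λ ≡ 14.
  x = λ² - 67 - 58 = 196 - 125 ≡ 71; y = λ·(67 - 71) - 64 ≡ 26. → (71, 26)
4P: (71, 26) + (58, 11). λ = (11 - 26)/(58 - 71) ≡ 58/60 mod 73. 60⁻¹ ≡ 28 (mod 73), so λ ≡ 18.
  x = λ² - 71 - 58 = 324 - 129 ≡ 49; y = λ·(71 - 49) - 26 ≡ 5. → (49, 5)
5P: (49, 5) + (58, 11). λ = (11 - 5)/(58 - 49) ≡ 6/9 mod 73. 9⁻¹ ≡ 65 (mod 73) since 9·65 = 585 ≡ 1, so λ ≡ 25.
  x = λ² - 49 - 58 = 625 - 107 ≡ 7; y = λ·(49 - 7) - 5 ≡ 23. → (7, 23)
6P: (7, 23) + (58, 11). λ = (11 - 23)/(58 - 7) ≡ 61/51 mod 73. 51⁻¹ ≡ 63 (mod 73), so λ ≡ 47.
  x = λ² - 7 - 58 = 2209 - 65 ≡ 27; y = λ·(7 - 27) - 23 ≡ 59. → (27, 59)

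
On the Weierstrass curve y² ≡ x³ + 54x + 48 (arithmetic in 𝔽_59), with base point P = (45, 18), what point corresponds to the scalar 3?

Repeated addition: build up to 3P.
2P: tangent at (45, 18): λ = (3·45² + 54)/(2·18) ≡ 52/36. 36⁻¹ ≡ 41 (mod 59) since 36·41 = 1476 ≡ 1, so λ ≡ 52·41 ≡ 8.
  x = λ² - 45 - 45 = 64 - 90 ≡ 33; y = λ·(45 - 33) - 18 ≡ 19. → (33, 19)
3P: (33, 19) + (45, 18). λ = (18 - 19)/(45 - 33) ≡ 58/12 mod 59. 12⁻¹ ≡ 5 (mod 59) since 12·5 = 60 ≡ 1, so λ ≡ 54.
  x = λ² - 33 - 45 = 2916 - 78 ≡ 6; y = λ·(33 - 6) - 19 ≡ 23. → (6, 23)

(6, 23)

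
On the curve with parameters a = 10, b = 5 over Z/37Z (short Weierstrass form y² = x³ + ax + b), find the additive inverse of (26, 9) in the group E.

(26, 28)

-(26, 9) = (26, -9 mod 37) = (26, 28).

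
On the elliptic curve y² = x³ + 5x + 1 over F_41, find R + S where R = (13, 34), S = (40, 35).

(13, 34) + (40, 35). λ = (35 - 34)/(40 - 13) ≡ 1/27 mod 41. 27⁻¹ ≡ 38 (mod 41), so λ ≡ 38.
  x = λ² - 13 - 40 = 1444 - 53 ≡ 38; y = λ·(13 - 38) - 34 ≡ 0. → (38, 0)

(38, 0)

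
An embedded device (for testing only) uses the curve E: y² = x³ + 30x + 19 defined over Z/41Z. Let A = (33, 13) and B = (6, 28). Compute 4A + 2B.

(34, 9)

First 4A:
Repeated addition: build up to 4A.
2A: tangent at (33, 13): λ = (3·33² + 30)/(2·13) ≡ 17/26. 26⁻¹ ≡ 30 (mod 41) since 26·30 = 780 ≡ 1, so λ ≡ 17·30 ≡ 18.
  x = λ² - 33 - 33 = 324 - 66 ≡ 12; y = λ·(33 - 12) - 13 ≡ 37. → (12, 37)
3A: (12, 37) + (33, 13). λ = (13 - 37)/(33 - 12) ≡ 17/21 mod 41. 21⁻¹ ≡ 2 (mod 41), so λ ≡ 34.
  x = λ² - 12 - 33 = 1156 - 45 ≡ 4; y = λ·(12 - 4) - 37 ≡ 30. → (4, 30)
4A: (4, 30) + (33, 13). λ = (13 - 30)/(33 - 4) ≡ 24/29 mod 41. 29⁻¹ ≡ 17 (mod 41) since 29·17 = 493 ≡ 1, so λ ≡ 39.
  x = λ² - 4 - 33 = 1521 - 37 ≡ 8; y = λ·(4 - 8) - 30 ≡ 19. → (8, 19)
4A = (8, 19).
Next 2B:
Repeated addition: build up to 2B.
2B: tangent at (6, 28): λ = (3·6² + 30)/(2·28) ≡ 15/15. 15⁻¹ ≡ 11 (mod 41) since 15·11 = 165 ≡ 1, so λ ≡ 15·11 ≡ 1.
  x = λ² - 6 - 6 = 1 - 12 ≡ 30; y = λ·(6 - 30) - 28 ≡ 30. → (30, 30)
2B = (30, 30).
Finally 4A + 2B:
(8, 19) + (30, 30). λ = (30 - 19)/(30 - 8) ≡ 11/22 mod 41. 22⁻¹ ≡ 28 (mod 41) since 22·28 = 616 ≡ 1, so λ ≡ 21.
  x = λ² - 8 - 30 = 441 - 38 ≡ 34; y = λ·(8 - 34) - 19 ≡ 9. → (34, 9)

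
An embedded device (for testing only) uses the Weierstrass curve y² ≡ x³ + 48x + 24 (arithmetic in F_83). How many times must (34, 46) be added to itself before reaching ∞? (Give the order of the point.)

2P: tangent at (34, 46): λ = (3·34² + 48)/(2·46) ≡ 30/9. 9⁻¹ ≡ 37 (mod 83), so λ ≡ 30·37 ≡ 31.
  x = λ² - 34 - 34 = 961 - 68 ≡ 63; y = λ·(34 - 63) - 46 ≡ 51. → (63, 51)
3P: (63, 51) + (34, 46). λ = (46 - 51)/(34 - 63) ≡ 78/54 mod 83. 54⁻¹ ≡ 20 (mod 83), so λ ≡ 66.
  x = λ² - 63 - 34 = 4356 - 97 ≡ 26; y = λ·(63 - 26) - 51 ≡ 67. → (26, 67)
4P: (26, 67) + (34, 46). λ = (46 - 67)/(34 - 26) ≡ 62/8 mod 83. 8⁻¹ ≡ 52 (mod 83) since 8·52 = 416 ≡ 1, so λ ≡ 70.
  x = λ² - 26 - 34 = 4900 - 60 ≡ 26; y = λ·(26 - 26) - 67 ≡ 16. → (26, 16)
5P: (26, 16) + (34, 46). λ = (46 - 16)/(34 - 26) ≡ 30/8 mod 83. 8⁻¹ ≡ 52 (mod 83) since 8·52 = 416 ≡ 1, so λ ≡ 66.
  x = λ² - 26 - 34 = 4356 - 60 ≡ 63; y = λ·(26 - 63) - 16 ≡ 32. → (63, 32)
6P: (63, 32) + (34, 46). λ = (46 - 32)/(34 - 63) ≡ 14/54 mod 83. 54⁻¹ ≡ 20 (mod 83) since 54·20 = 1080 ≡ 1, so λ ≡ 31.
  x = λ² - 63 - 34 = 961 - 97 ≡ 34; y = λ·(63 - 34) - 32 ≡ 37. → (34, 37)
7P: (34, 37) + (34, 46): same x and y₁ ≡ -y₂, so the sum is ∞.
7P = ∞, so the order is 7.

7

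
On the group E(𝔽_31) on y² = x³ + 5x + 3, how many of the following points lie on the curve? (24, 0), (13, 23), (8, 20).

(24, 0): 0² ≡ 0, rhs ≡ 28 → off.
(13, 23): 23² ≡ 2, rhs ≡ 2 → on.
(8, 20): 20² ≡ 28, rhs ≡ 28 → on.

2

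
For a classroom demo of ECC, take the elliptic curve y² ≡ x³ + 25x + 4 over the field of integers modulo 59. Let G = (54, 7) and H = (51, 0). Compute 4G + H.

(0, 57)

First 4G:
Repeated addition: build up to 4G.
2G: tangent at (54, 7): λ = (3·54² + 25)/(2·7) ≡ 41/14. 14⁻¹ ≡ 38 (mod 59), so λ ≡ 41·38 ≡ 24.
  x = λ² - 54 - 54 = 576 - 108 ≡ 55; y = λ·(54 - 55) - 7 ≡ 28. → (55, 28)
3G: (55, 28) + (54, 7). λ = (7 - 28)/(54 - 55) ≡ 38/58 mod 59. 58⁻¹ ≡ 58 (mod 59), so λ ≡ 21.
  x = λ² - 55 - 54 = 441 - 109 ≡ 37; y = λ·(55 - 37) - 28 ≡ 55. → (37, 55)
4G: (37, 55) + (54, 7). λ = (7 - 55)/(54 - 37) ≡ 11/17 mod 59. 17⁻¹ ≡ 7 (mod 59), so λ ≡ 18.
  x = λ² - 37 - 54 = 324 - 91 ≡ 56; y = λ·(37 - 56) - 55 ≡ 16. → (56, 16)
4G = (56, 16).
Finally 4G + H:
(56, 16) + (51, 0). λ = (0 - 16)/(51 - 56) ≡ 43/54 mod 59. 54⁻¹ ≡ 47 (mod 59), so λ ≡ 15.
  x = λ² - 56 - 51 = 225 - 107 ≡ 0; y = λ·(56 - 0) - 16 ≡ 57. → (0, 57)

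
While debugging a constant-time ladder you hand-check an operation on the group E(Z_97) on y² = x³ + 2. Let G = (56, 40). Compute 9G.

Repeated addition: build up to 9G.
2G: tangent at (56, 40): λ = (3·56² + 0)/(2·40) ≡ 96/80. 80⁻¹ ≡ 57 (mod 97), so λ ≡ 96·57 ≡ 40.
  x = λ² - 56 - 56 = 1600 - 112 ≡ 33; y = λ·(56 - 33) - 40 ≡ 7. → (33, 7)
3G: (33, 7) + (56, 40). λ = (40 - 7)/(56 - 33) ≡ 33/23 mod 97. 23⁻¹ ≡ 38 (mod 97), so λ ≡ 90.
  x = λ² - 33 - 56 = 8100 - 89 ≡ 57; y = λ·(33 - 57) - 7 ≡ 64. → (57, 64)
4G: (57, 64) + (56, 40). λ = (40 - 64)/(56 - 57) ≡ 73/96 mod 97. 96⁻¹ ≡ 96 (mod 97) since 96·96 = 9216 ≡ 1, so λ ≡ 24.
  x = λ² - 57 - 56 = 576 - 113 ≡ 75; y = λ·(57 - 75) - 64 ≡ 86. → (75, 86)
5G: (75, 86) + (56, 40). λ = (40 - 86)/(56 - 75) ≡ 51/78 mod 97. 78⁻¹ ≡ 51 (mod 97) since 78·51 = 3978 ≡ 1, so λ ≡ 79.
  x = λ² - 75 - 56 = 6241 - 131 ≡ 96; y = λ·(75 - 96) - 86 ≡ 1. → (96, 1)
6G: (96, 1) + (56, 40). λ = (40 - 1)/(56 - 96) ≡ 39/57 mod 97. 57⁻¹ ≡ 80 (mod 97), so λ ≡ 16.
  x = λ² - 96 - 56 = 256 - 152 ≡ 7; y = λ·(96 - 7) - 1 ≡ 65. → (7, 65)
7G: (7, 65) + (56, 40). λ = (40 - 65)/(56 - 7) ≡ 72/49 mod 97. 49⁻¹ ≡ 2 (mod 97) since 49·2 = 98 ≡ 1, so λ ≡ 47.
  x = λ² - 7 - 56 = 2209 - 63 ≡ 12; y = λ·(7 - 12) - 65 ≡ 88. → (12, 88)
8G: (12, 88) + (56, 40). λ = (40 - 88)/(56 - 12) ≡ 49/44 mod 97. 44⁻¹ ≡ 86 (mod 97) since 44·86 = 3784 ≡ 1, so λ ≡ 43.
  x = λ² - 12 - 56 = 1849 - 68 ≡ 35; y = λ·(12 - 35) - 88 ≡ 87. → (35, 87)
9G: (35, 87) + (56, 40). λ = (40 - 87)/(56 - 35) ≡ 50/21 mod 97. 21⁻¹ ≡ 37 (mod 97) since 21·37 = 777 ≡ 1, so λ ≡ 7.
  x = λ² - 35 - 56 = 49 - 91 ≡ 55; y = λ·(35 - 55) - 87 ≡ 64. → (55, 64)

(55, 64)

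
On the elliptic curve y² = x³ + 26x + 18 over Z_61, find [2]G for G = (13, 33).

tangent at (13, 33): λ = (3·13² + 26)/(2·33) ≡ 45/5. 5⁻¹ ≡ 49 (mod 61), so λ ≡ 45·49 ≡ 9.
  x = λ² - 13 - 13 = 81 - 26 ≡ 55; y = λ·(13 - 55) - 33 ≡ 16. → (55, 16)

(55, 16)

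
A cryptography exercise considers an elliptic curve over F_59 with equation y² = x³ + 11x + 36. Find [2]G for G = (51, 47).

tangent at (51, 47): λ = (3·51² + 11)/(2·47) ≡ 26/35. 35⁻¹ ≡ 27 (mod 59), so λ ≡ 26·27 ≡ 53.
  x = λ² - 51 - 51 = 2809 - 102 ≡ 52; y = λ·(51 - 52) - 47 ≡ 18. → (52, 18)

(52, 18)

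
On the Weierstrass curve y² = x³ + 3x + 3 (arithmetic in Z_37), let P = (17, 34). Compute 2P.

tangent at (17, 34): λ = (3·17² + 3)/(2·34) ≡ 19/31. 31⁻¹ ≡ 6 (mod 37), so λ ≡ 19·6 ≡ 3.
  x = λ² - 17 - 17 = 9 - 34 ≡ 12; y = λ·(17 - 12) - 34 ≡ 18. → (12, 18)

(12, 18)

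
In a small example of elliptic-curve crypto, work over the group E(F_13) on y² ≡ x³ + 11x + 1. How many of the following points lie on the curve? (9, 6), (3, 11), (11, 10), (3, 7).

1

(9, 6): 6² ≡ 10, rhs ≡ 10 → on.
(3, 11): 11² ≡ 4, rhs ≡ 9 → off.
(11, 10): 10² ≡ 9, rhs ≡ 10 → off.
(3, 7): 7² ≡ 10, rhs ≡ 9 → off.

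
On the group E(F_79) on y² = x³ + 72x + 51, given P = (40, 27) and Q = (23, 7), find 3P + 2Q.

First 3P:
Repeated addition: build up to 3P.
2P: tangent at (40, 27): λ = (3·40² + 72)/(2·27) ≡ 53/54. 54⁻¹ ≡ 60 (mod 79), so λ ≡ 53·60 ≡ 20.
  x = λ² - 40 - 40 = 400 - 80 ≡ 4; y = λ·(40 - 4) - 27 ≡ 61. → (4, 61)
3P: (4, 61) + (40, 27). λ = (27 - 61)/(40 - 4) ≡ 45/36 mod 79. 36⁻¹ ≡ 11 (mod 79), so λ ≡ 21.
  x = λ² - 4 - 40 = 441 - 44 ≡ 2; y = λ·(4 - 2) - 61 ≡ 60. → (2, 60)
3P = (2, 60).
Next 2Q:
Repeated addition: build up to 2Q.
2Q: tangent at (23, 7): λ = (3·23² + 72)/(2·7) ≡ 0/14. 14⁻¹ ≡ 17 (mod 79), so λ ≡ 0·17 ≡ 0.
  x = λ² - 23 - 23 = 0 - 46 ≡ 33; y = λ·(23 - 33) - 7 ≡ 72. → (33, 72)
2Q = (33, 72).
Finally 3P + 2Q:
(2, 60) + (33, 72). λ = (72 - 60)/(33 - 2) ≡ 12/31 mod 79. 31⁻¹ ≡ 51 (mod 79), so λ ≡ 59.
  x = λ² - 2 - 33 = 3481 - 35 ≡ 49; y = λ·(2 - 49) - 60 ≡ 11. → (49, 11)

(49, 11)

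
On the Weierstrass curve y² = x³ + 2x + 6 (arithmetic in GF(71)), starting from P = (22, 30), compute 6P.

(27, 17)

Repeated addition: build up to 6P.
2P: tangent at (22, 30): λ = (3·22² + 2)/(2·30) ≡ 34/60. 60⁻¹ ≡ 58 (mod 71) since 60·58 = 3480 ≡ 1, so λ ≡ 34·58 ≡ 55.
  x = λ² - 22 - 22 = 3025 - 44 ≡ 70; y = λ·(22 - 70) - 30 ≡ 28. → (70, 28)
3P: (70, 28) + (22, 30). λ = (30 - 28)/(22 - 70) ≡ 2/23 mod 71. 23⁻¹ ≡ 34 (mod 71), so λ ≡ 68.
  x = λ² - 70 - 22 = 4624 - 92 ≡ 59; y = λ·(70 - 59) - 28 ≡ 10. → (59, 10)
4P: (59, 10) + (22, 30). λ = (30 - 10)/(22 - 59) ≡ 20/34 mod 71. 34⁻¹ ≡ 23 (mod 71), so λ ≡ 34.
  x = λ² - 59 - 22 = 1156 - 81 ≡ 10; y = λ·(59 - 10) - 10 ≡ 23. → (10, 23)
5P: (10, 23) + (22, 30). λ = (30 - 23)/(22 - 10) ≡ 7/12 mod 71. 12⁻¹ ≡ 6 (mod 71) since 12·6 = 72 ≡ 1, so λ ≡ 42.
  x = λ² - 10 - 22 = 1764 - 32 ≡ 28; y = λ·(10 - 28) - 23 ≡ 2. → (28, 2)
6P: (28, 2) + (22, 30). λ = (30 - 2)/(22 - 28) ≡ 28/65 mod 71. 65⁻¹ ≡ 59 (mod 71) since 65·59 = 3835 ≡ 1, so λ ≡ 19.
  x = λ² - 28 - 22 = 361 - 50 ≡ 27; y = λ·(28 - 27) - 2 ≡ 17. → (27, 17)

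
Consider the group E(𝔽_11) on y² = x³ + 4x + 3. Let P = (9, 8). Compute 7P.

(7, 0)

Double-and-add on 7 = (111)₂. Start with P = (9, 8) for the leading 1-bit.
double: tangent at (9, 8): λ = (3·9² + 4)/(2·8) ≡ 5/5. 5⁻¹ ≡ 9 (mod 11) since 5·9 = 45 ≡ 1, so λ ≡ 5·9 ≡ 1.
  x = λ² - 9 - 9 = 1 - 18 ≡ 5; y = λ·(9 - 5) - 8 ≡ 7. → (5, 7)
add P: (5, 7) + (9, 8). λ = (8 - 7)/(9 - 5) ≡ 1/4 mod 11. 4⁻¹ ≡ 3 (mod 11) since 4·3 = 12 ≡ 1, so λ ≡ 3.
  x = λ² - 5 - 9 = 9 - 14 ≡ 6; y = λ·(5 - 6) - 7 ≡ 1. → (6, 1)
double: tangent at (6, 1): λ = (3·6² + 4)/(2·1) ≡ 2/2. 2⁻¹ ≡ 6 (mod 11), so λ ≡ 2·6 ≡ 1.
  x = λ² - 6 - 6 = 1 - 12 ≡ 0; y = λ·(6 - 0) - 1 ≡ 5. → (0, 5)
add P: (0, 5) + (9, 8). λ = (8 - 5)/(9 - 0) ≡ 3/9 mod 11. 9⁻¹ ≡ 5 (mod 11), so λ ≡ 4.
  x = λ² - 0 - 9 = 16 - 9 ≡ 7; y = λ·(0 - 7) - 5 ≡ 0. → (7, 0)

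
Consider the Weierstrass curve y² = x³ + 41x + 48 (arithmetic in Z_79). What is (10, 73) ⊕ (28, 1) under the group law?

(57, 36)

(10, 73) + (28, 1). λ = (1 - 73)/(28 - 10) ≡ 7/18 mod 79. 18⁻¹ ≡ 22 (mod 79) since 18·22 = 396 ≡ 1, so λ ≡ 75.
  x = λ² - 10 - 28 = 5625 - 38 ≡ 57; y = λ·(10 - 57) - 73 ≡ 36. → (57, 36)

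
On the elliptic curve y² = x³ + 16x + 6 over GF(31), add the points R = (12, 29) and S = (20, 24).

(12, 29) + (20, 24). λ = (24 - 29)/(20 - 12) ≡ 26/8 mod 31. 8⁻¹ ≡ 4 (mod 31), so λ ≡ 11.
  x = λ² - 12 - 20 = 121 - 32 ≡ 27; y = λ·(12 - 27) - 29 ≡ 23. → (27, 23)

(27, 23)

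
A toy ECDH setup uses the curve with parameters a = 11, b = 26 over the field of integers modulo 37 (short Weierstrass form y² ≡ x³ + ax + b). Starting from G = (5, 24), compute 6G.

Repeated addition: build up to 6G.
2G: tangent at (5, 24): λ = (3·5² + 11)/(2·24) ≡ 12/11. 11⁻¹ ≡ 27 (mod 37) since 11·27 = 297 ≡ 1, so λ ≡ 12·27 ≡ 28.
  x = λ² - 5 - 5 = 784 - 10 ≡ 34; y = λ·(5 - 34) - 24 ≡ 15. → (34, 15)
3G: (34, 15) + (5, 24). λ = (24 - 15)/(5 - 34) ≡ 9/8 mod 37. 8⁻¹ ≡ 14 (mod 37), so λ ≡ 15.
  x = λ² - 34 - 5 = 225 - 39 ≡ 1; y = λ·(34 - 1) - 15 ≡ 36. → (1, 36)
4G: (1, 36) + (5, 24). λ = (24 - 36)/(5 - 1) ≡ 25/4 mod 37. 4⁻¹ ≡ 28 (mod 37), so λ ≡ 34.
  x = λ² - 1 - 5 = 1156 - 6 ≡ 3; y = λ·(1 - 3) - 36 ≡ 7. → (3, 7)
5G: (3, 7) + (5, 24). λ = (24 - 7)/(5 - 3) ≡ 17/2 mod 37. 2⁻¹ ≡ 19 (mod 37), so λ ≡ 27.
  x = λ² - 3 - 5 = 729 - 8 ≡ 18; y = λ·(3 - 18) - 7 ≡ 32. → (18, 32)
6G: (18, 32) + (5, 24). λ = (24 - 32)/(5 - 18) ≡ 29/24 mod 37. 24⁻¹ ≡ 17 (mod 37) since 24·17 = 408 ≡ 1, so λ ≡ 12.
  x = λ² - 18 - 5 = 144 - 23 ≡ 10; y = λ·(18 - 10) - 32 ≡ 27. → (10, 27)

(10, 27)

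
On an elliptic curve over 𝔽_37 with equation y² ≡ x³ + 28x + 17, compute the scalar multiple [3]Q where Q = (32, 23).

Repeated addition: build up to 3Q.
2Q: tangent at (32, 23): λ = (3·32² + 28)/(2·23) ≡ 29/9. 9⁻¹ ≡ 33 (mod 37), so λ ≡ 29·33 ≡ 32.
  x = λ² - 32 - 32 = 1024 - 64 ≡ 35; y = λ·(32 - 35) - 23 ≡ 29. → (35, 29)
3Q: (35, 29) + (32, 23). λ = (23 - 29)/(32 - 35) ≡ 31/34 mod 37. 34⁻¹ ≡ 12 (mod 37), so λ ≡ 2.
  x = λ² - 35 - 32 = 4 - 67 ≡ 11; y = λ·(35 - 11) - 29 ≡ 19. → (11, 19)

(11, 19)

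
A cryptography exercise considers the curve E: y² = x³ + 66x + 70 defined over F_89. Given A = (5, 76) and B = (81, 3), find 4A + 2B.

(5, 13)

First 4A:
Repeated addition: build up to 4A.
2A: tangent at (5, 76): λ = (3·5² + 66)/(2·76) ≡ 52/63. 63⁻¹ ≡ 65 (mod 89), so λ ≡ 52·65 ≡ 87.
  x = λ² - 5 - 5 = 7569 - 10 ≡ 83; y = λ·(5 - 83) - 76 ≡ 80. → (83, 80)
3A: (83, 80) + (5, 76). λ = (76 - 80)/(5 - 83) ≡ 85/11 mod 89. 11⁻¹ ≡ 81 (mod 89), so λ ≡ 32.
  x = λ² - 83 - 5 = 1024 - 88 ≡ 46; y = λ·(83 - 46) - 80 ≡ 36. → (46, 36)
4A: (46, 36) + (5, 76). λ = (76 - 36)/(5 - 46) ≡ 40/48 mod 89. 48⁻¹ ≡ 13 (mod 89), so λ ≡ 75.
  x = λ² - 46 - 5 = 5625 - 51 ≡ 56; y = λ·(46 - 56) - 36 ≡ 15. → (56, 15)
4A = (56, 15).
Next 2B:
Repeated addition: build up to 2B.
2B: tangent at (81, 3): λ = (3·81² + 66)/(2·3) ≡ 80/6. 6⁻¹ ≡ 15 (mod 89) since 6·15 = 90 ≡ 1, so λ ≡ 80·15 ≡ 43.
  x = λ² - 81 - 81 = 1849 - 162 ≡ 85; y = λ·(81 - 85) - 3 ≡ 3. → (85, 3)
2B = (85, 3).
Finally 4A + 2B:
(56, 15) + (85, 3). λ = (3 - 15)/(85 - 56) ≡ 77/29 mod 89. 29⁻¹ ≡ 43 (mod 89), so λ ≡ 18.
  x = λ² - 56 - 85 = 324 - 141 ≡ 5; y = λ·(56 - 5) - 15 ≡ 13. → (5, 13)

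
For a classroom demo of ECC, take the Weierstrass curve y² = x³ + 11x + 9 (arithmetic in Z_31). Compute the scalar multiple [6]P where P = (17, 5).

Double-and-add on 6 = (110)₂. Start with P = (17, 5) for the leading 1-bit.
double: tangent at (17, 5): λ = (3·17² + 11)/(2·5) ≡ 10/10. 10⁻¹ ≡ 28 (mod 31), so λ ≡ 10·28 ≡ 1.
  x = λ² - 17 - 17 = 1 - 34 ≡ 29; y = λ·(17 - 29) - 5 ≡ 14. → (29, 14)
add P: (29, 14) + (17, 5). λ = (5 - 14)/(17 - 29) ≡ 22/19 mod 31. 19⁻¹ ≡ 18 (mod 31) since 19·18 = 342 ≡ 1, so λ ≡ 24.
  x = λ² - 29 - 17 = 576 - 46 ≡ 3; y = λ·(29 - 3) - 14 ≡ 21. → (3, 21)
double: tangent at (3, 21): λ = (3·3² + 11)/(2·21) ≡ 7/11. 11⁻¹ ≡ 17 (mod 31) since 11·17 = 187 ≡ 1, so λ ≡ 7·17 ≡ 26.
  x = λ² - 3 - 3 = 676 - 6 ≡ 19; y = λ·(3 - 19) - 21 ≡ 28. → (19, 28)

(19, 28)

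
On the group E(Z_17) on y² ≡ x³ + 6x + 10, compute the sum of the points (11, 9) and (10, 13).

(12, 12)

(11, 9) + (10, 13). λ = (13 - 9)/(10 - 11) ≡ 4/16 mod 17. 16⁻¹ ≡ 16 (mod 17) since 16·16 = 256 ≡ 1, so λ ≡ 13.
  x = λ² - 11 - 10 = 169 - 21 ≡ 12; y = λ·(11 - 12) - 9 ≡ 12. → (12, 12)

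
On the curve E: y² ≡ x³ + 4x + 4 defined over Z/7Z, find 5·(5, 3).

Write Q = (5, 3).
Repeated addition: build up to 5Q.
2Q: tangent at (5, 3): λ = (3·5² + 4)/(2·3) ≡ 2/6. 6⁻¹ ≡ 6 (mod 7) since 6·6 = 36 ≡ 1, so λ ≡ 2·6 ≡ 5.
  x = λ² - 5 - 5 = 25 - 10 ≡ 1; y = λ·(5 - 1) - 3 ≡ 3. → (1, 3)
3Q: (1, 3) + (5, 3). λ = (3 - 3)/(5 - 1) ≡ 0/4 mod 7. 4⁻¹ ≡ 2 (mod 7) since 4·2 = 8 ≡ 1, so λ ≡ 0.
  x = λ² - 1 - 5 = 0 - 6 ≡ 1; y = λ·(1 - 1) - 3 ≡ 4. → (1, 4)
4Q: (1, 4) + (5, 3). λ = (3 - 4)/(5 - 1) ≡ 6/4 mod 7. 4⁻¹ ≡ 2 (mod 7) since 4·2 = 8 ≡ 1, so λ ≡ 5.
  x = λ² - 1 - 5 = 25 - 6 ≡ 5; y = λ·(1 - 5) - 4 ≡ 4. → (5, 4)
5Q: (5, 4) + (5, 3): same x and y₁ ≡ -y₂, so the sum is the point at infinity.

O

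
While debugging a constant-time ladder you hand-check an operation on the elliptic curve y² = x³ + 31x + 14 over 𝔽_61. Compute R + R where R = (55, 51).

tangent at (55, 51): λ = (3·55² + 31)/(2·51) ≡ 17/41. 41⁻¹ ≡ 3 (mod 61) since 41·3 = 123 ≡ 1, so λ ≡ 17·3 ≡ 51.
  x = λ² - 55 - 55 = 2601 - 110 ≡ 51; y = λ·(55 - 51) - 51 ≡ 31. → (51, 31)

(51, 31)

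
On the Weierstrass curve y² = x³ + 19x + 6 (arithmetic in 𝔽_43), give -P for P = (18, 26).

(18, 17)

-(18, 26) = (18, -26 mod 43) = (18, 17).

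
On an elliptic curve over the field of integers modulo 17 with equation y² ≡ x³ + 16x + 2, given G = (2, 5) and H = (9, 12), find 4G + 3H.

(1, 11)

First 4G:
Repeated addition: build up to 4G.
2G: tangent at (2, 5): λ = (3·2² + 16)/(2·5) ≡ 11/10. 10⁻¹ ≡ 12 (mod 17) since 10·12 = 120 ≡ 1, so λ ≡ 11·12 ≡ 13.
  x = λ² - 2 - 2 = 169 - 4 ≡ 12; y = λ·(2 - 12) - 5 ≡ 1. → (12, 1)
3G: (12, 1) + (2, 5). λ = (5 - 1)/(2 - 12) ≡ 4/7 mod 17. 7⁻¹ ≡ 5 (mod 17), so λ ≡ 3.
  x = λ² - 12 - 2 = 9 - 14 ≡ 12; y = λ·(12 - 12) - 1 ≡ 16. → (12, 16)
4G: (12, 16) + (2, 5). λ = (5 - 16)/(2 - 12) ≡ 6/7 mod 17. 7⁻¹ ≡ 5 (mod 17) since 7·5 = 35 ≡ 1, so λ ≡ 13.
  x = λ² - 12 - 2 = 169 - 14 ≡ 2; y = λ·(12 - 2) - 16 ≡ 12. → (2, 12)
4G = (2, 12).
Next 3H:
Repeated addition: build up to 3H.
2H: tangent at (9, 12): λ = (3·9² + 16)/(2·12) ≡ 4/7. 7⁻¹ ≡ 5 (mod 17), so λ ≡ 4·5 ≡ 3.
  x = λ² - 9 - 9 = 9 - 18 ≡ 8; y = λ·(9 - 8) - 12 ≡ 8. → (8, 8)
3H: (8, 8) + (9, 12). λ = (12 - 8)/(9 - 8) ≡ 4/1 mod 17. 1⁻¹ ≡ 1 (mod 17) since 1·1 = 1 ≡ 1, so λ ≡ 4.
  x = λ² - 8 - 9 = 16 - 17 ≡ 16; y = λ·(8 - 16) - 8 ≡ 11. → (16, 11)
3H = (16, 11).
Finally 4G + 3H:
(2, 12) + (16, 11). λ = (11 - 12)/(16 - 2) ≡ 16/14 mod 17. 14⁻¹ ≡ 11 (mod 17) since 14·11 = 154 ≡ 1, so λ ≡ 6.
  x = λ² - 2 - 16 = 36 - 18 ≡ 1; y = λ·(2 - 1) - 12 ≡ 11. → (1, 11)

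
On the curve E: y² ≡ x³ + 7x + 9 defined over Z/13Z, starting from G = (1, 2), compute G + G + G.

O

Repeated addition: build up to 3G.
2G: tangent at (1, 2): λ = (3·1² + 7)/(2·2) ≡ 10/4. 4⁻¹ ≡ 10 (mod 13) since 4·10 = 40 ≡ 1, so λ ≡ 10·10 ≡ 9.
  x = λ² - 1 - 1 = 81 - 2 ≡ 1; y = λ·(1 - 1) - 2 ≡ 11. → (1, 11)
3G: (1, 11) + (1, 2): same x and y₁ ≡ -y₂, so the sum is O.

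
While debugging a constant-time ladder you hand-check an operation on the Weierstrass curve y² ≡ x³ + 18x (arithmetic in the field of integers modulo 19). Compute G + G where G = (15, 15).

tangent at (15, 15): λ = (3·15² + 18)/(2·15) ≡ 9/11. 11⁻¹ ≡ 7 (mod 19), so λ ≡ 9·7 ≡ 6.
  x = λ² - 15 - 15 = 36 - 30 ≡ 6; y = λ·(15 - 6) - 15 ≡ 1. → (6, 1)

(6, 1)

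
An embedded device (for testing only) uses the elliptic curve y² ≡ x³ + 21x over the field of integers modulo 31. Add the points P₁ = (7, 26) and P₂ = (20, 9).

(18, 17)

(7, 26) + (20, 9). λ = (9 - 26)/(20 - 7) ≡ 14/13 mod 31. 13⁻¹ ≡ 12 (mod 31) since 13·12 = 156 ≡ 1, so λ ≡ 13.
  x = λ² - 7 - 20 = 169 - 27 ≡ 18; y = λ·(7 - 18) - 26 ≡ 17. → (18, 17)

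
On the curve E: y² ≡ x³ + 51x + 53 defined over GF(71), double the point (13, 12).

(22, 45)

tangent at (13, 12): λ = (3·13² + 51)/(2·12) ≡ 61/24. 24⁻¹ ≡ 3 (mod 71), so λ ≡ 61·3 ≡ 41.
  x = λ² - 13 - 13 = 1681 - 26 ≡ 22; y = λ·(13 - 22) - 12 ≡ 45. → (22, 45)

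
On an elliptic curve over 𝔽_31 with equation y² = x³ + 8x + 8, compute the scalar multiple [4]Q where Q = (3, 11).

Double-and-add on 4 = (100)₂. Start with Q = (3, 11) for the leading 1-bit.
double: tangent at (3, 11): λ = (3·3² + 8)/(2·11) ≡ 4/22. 22⁻¹ ≡ 24 (mod 31), so λ ≡ 4·24 ≡ 3.
  x = λ² - 3 - 3 = 9 - 6 ≡ 3; y = λ·(3 - 3) - 11 ≡ 20. → (3, 20)
double: tangent at (3, 20): λ = (3·3² + 8)/(2·20) ≡ 4/9. 9⁻¹ ≡ 7 (mod 31) since 9·7 = 63 ≡ 1, so λ ≡ 4·7 ≡ 28.
  x = λ² - 3 - 3 = 784 - 6 ≡ 3; y = λ·(3 - 3) - 20 ≡ 11. → (3, 11)

(3, 11)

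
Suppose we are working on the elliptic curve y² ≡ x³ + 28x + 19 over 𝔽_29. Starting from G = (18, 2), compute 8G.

Repeated addition: build up to 8G.
2G: tangent at (18, 2): λ = (3·18² + 28)/(2·2) ≡ 14/4. 4⁻¹ ≡ 22 (mod 29) since 4·22 = 88 ≡ 1, so λ ≡ 14·22 ≡ 18.
  x = λ² - 18 - 18 = 324 - 36 ≡ 27; y = λ·(18 - 27) - 2 ≡ 10. → (27, 10)
3G: (27, 10) + (18, 2). λ = (2 - 10)/(18 - 27) ≡ 21/20 mod 29. 20⁻¹ ≡ 16 (mod 29) since 20·16 = 320 ≡ 1, so λ ≡ 17.
  x = λ² - 27 - 18 = 289 - 45 ≡ 12; y = λ·(27 - 12) - 10 ≡ 13. → (12, 13)
4G: (12, 13) + (18, 2). λ = (2 - 13)/(18 - 12) ≡ 18/6 mod 29. 6⁻¹ ≡ 5 (mod 29), so λ ≡ 3.
  x = λ² - 12 - 18 = 9 - 30 ≡ 8; y = λ·(12 - 8) - 13 ≡ 28. → (8, 28)
5G: (8, 28) + (18, 2). λ = (2 - 28)/(18 - 8) ≡ 3/10 mod 29. 10⁻¹ ≡ 3 (mod 29), so λ ≡ 9.
  x = λ² - 8 - 18 = 81 - 26 ≡ 26; y = λ·(8 - 26) - 28 ≡ 13. → (26, 13)
6G: (26, 13) + (18, 2). λ = (2 - 13)/(18 - 26) ≡ 18/21 mod 29. 21⁻¹ ≡ 18 (mod 29), so λ ≡ 5.
  x = λ² - 26 - 18 = 25 - 44 ≡ 10; y = λ·(26 - 10) - 13 ≡ 9. → (10, 9)
7G: (10, 9) + (18, 2). λ = (2 - 9)/(18 - 10) ≡ 22/8 mod 29. 8⁻¹ ≡ 11 (mod 29), so λ ≡ 10.
  x = λ² - 10 - 18 = 100 - 28 ≡ 14; y = λ·(10 - 14) - 9 ≡ 9. → (14, 9)
8G: (14, 9) + (18, 2). λ = (2 - 9)/(18 - 14) ≡ 22/4 mod 29. 4⁻¹ ≡ 22 (mod 29), so λ ≡ 20.
  x = λ² - 14 - 18 = 400 - 32 ≡ 20; y = λ·(14 - 20) - 9 ≡ 16. → (20, 16)

(20, 16)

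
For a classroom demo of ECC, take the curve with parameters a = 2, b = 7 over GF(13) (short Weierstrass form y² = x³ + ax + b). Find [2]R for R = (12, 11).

tangent at (12, 11): λ = (3·12² + 2)/(2·11) ≡ 5/9. 9⁻¹ ≡ 3 (mod 13), so λ ≡ 5·3 ≡ 2.
  x = λ² - 12 - 12 = 4 - 24 ≡ 6; y = λ·(12 - 6) - 11 ≡ 1. → (6, 1)

(6, 1)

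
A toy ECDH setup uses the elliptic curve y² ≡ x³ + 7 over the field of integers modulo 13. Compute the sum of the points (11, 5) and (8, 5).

(11, 5) + (8, 5). λ = (5 - 5)/(8 - 11) ≡ 0/10 mod 13. 10⁻¹ ≡ 4 (mod 13) since 10·4 = 40 ≡ 1, so λ ≡ 0.
  x = λ² - 11 - 8 = 0 - 19 ≡ 7; y = λ·(11 - 7) - 5 ≡ 8. → (7, 8)

(7, 8)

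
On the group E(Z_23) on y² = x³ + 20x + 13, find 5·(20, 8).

Write P = (20, 8).
Double-and-add on 5 = (101)₂. Start with P = (20, 8) for the leading 1-bit.
double: tangent at (20, 8): λ = (3·20² + 20)/(2·8) ≡ 1/16. 16⁻¹ ≡ 13 (mod 23) since 16·13 = 208 ≡ 1, so λ ≡ 1·13 ≡ 13.
  x = λ² - 20 - 20 = 169 - 40 ≡ 14; y = λ·(20 - 14) - 8 ≡ 1. → (14, 1)
double: tangent at (14, 1): λ = (3·14² + 20)/(2·1) ≡ 10/2. 2⁻¹ ≡ 12 (mod 23), so λ ≡ 10·12 ≡ 5.
  x = λ² - 14 - 14 = 25 - 28 ≡ 20; y = λ·(14 - 20) - 1 ≡ 15. → (20, 15)
add P: (20, 15) + (20, 8): same x and y₁ ≡ -y₂, so the sum is O.

O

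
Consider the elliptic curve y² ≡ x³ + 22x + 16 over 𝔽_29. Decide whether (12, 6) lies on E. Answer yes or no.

yes

y² = 6² ≡ 7; x³ + 22x + 16 = 2008 ≡ 7 (mod 29). 7 = 7.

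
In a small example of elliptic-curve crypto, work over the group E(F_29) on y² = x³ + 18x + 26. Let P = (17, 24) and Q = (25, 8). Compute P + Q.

(17, 24) + (25, 8). λ = (8 - 24)/(25 - 17) ≡ 13/8 mod 29. 8⁻¹ ≡ 11 (mod 29), so λ ≡ 27.
  x = λ² - 17 - 25 = 729 - 42 ≡ 20; y = λ·(17 - 20) - 24 ≡ 11. → (20, 11)

(20, 11)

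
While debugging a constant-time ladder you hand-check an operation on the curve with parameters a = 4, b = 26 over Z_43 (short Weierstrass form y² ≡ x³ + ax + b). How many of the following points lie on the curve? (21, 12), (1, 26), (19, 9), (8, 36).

(21, 12): 12² ≡ 15, rhs ≡ 40 → off.
(1, 26): 26² ≡ 31, rhs ≡ 31 → on.
(19, 9): 9² ≡ 38, rhs ≡ 38 → on.
(8, 36): 36² ≡ 6, rhs ≡ 11 → off.

2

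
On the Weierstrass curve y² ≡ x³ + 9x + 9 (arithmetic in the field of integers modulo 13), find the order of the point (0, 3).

2P: tangent at (0, 3): λ = (3·0² + 9)/(2·3) ≡ 9/6. 6⁻¹ ≡ 11 (mod 13), so λ ≡ 9·11 ≡ 8.
  x = λ² - 0 - 0 = 64 - 0 ≡ 12; y = λ·(0 - 12) - 3 ≡ 5. → (12, 5)
3P: (12, 5) + (0, 3). λ = (3 - 5)/(0 - 12) ≡ 11/1 mod 13. 1⁻¹ ≡ 1 (mod 13), so λ ≡ 11.
  x = λ² - 12 - 0 = 121 - 12 ≡ 5; y = λ·(12 - 5) - 5 ≡ 7. → (5, 7)
4P: (5, 7) + (0, 3). λ = (3 - 7)/(0 - 5) ≡ 9/8 mod 13. 8⁻¹ ≡ 5 (mod 13), so λ ≡ 6.
  x = λ² - 5 - 0 = 36 - 5 ≡ 5; y = λ·(5 - 5) - 7 ≡ 6. → (5, 6)
5P: (5, 6) + (0, 3). λ = (3 - 6)/(0 - 5) ≡ 10/8 mod 13. 8⁻¹ ≡ 5 (mod 13), so λ ≡ 11.
  x = λ² - 5 - 0 = 121 - 5 ≡ 12; y = λ·(5 - 12) - 6 ≡ 8. → (12, 8)
6P: (12, 8) + (0, 3). λ = (3 - 8)/(0 - 12) ≡ 8/1 mod 13. 1⁻¹ ≡ 1 (mod 13) since 1·1 = 1 ≡ 1, so λ ≡ 8.
  x = λ² - 12 - 0 = 64 - 12 ≡ 0; y = λ·(12 - 0) - 8 ≡ 10. → (0, 10)
7P: (0, 10) + (0, 3): same x and y₁ ≡ -y₂, so the sum is O.
7P = O, so the order is 7.

7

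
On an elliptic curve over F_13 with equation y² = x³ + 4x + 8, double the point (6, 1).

tangent at (6, 1): λ = (3·6² + 4)/(2·1) ≡ 8/2. 2⁻¹ ≡ 7 (mod 13), so λ ≡ 8·7 ≡ 4.
  x = λ² - 6 - 6 = 16 - 12 ≡ 4; y = λ·(6 - 4) - 1 ≡ 7. → (4, 7)

(4, 7)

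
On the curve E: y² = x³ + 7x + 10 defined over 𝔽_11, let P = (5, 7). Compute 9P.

O

Repeated addition: build up to 9P.
2P: tangent at (5, 7): λ = (3·5² + 7)/(2·7) ≡ 5/3. 3⁻¹ ≡ 4 (mod 11), so λ ≡ 5·4 ≡ 9.
  x = λ² - 5 - 5 = 81 - 10 ≡ 5; y = λ·(5 - 5) - 7 ≡ 4. → (5, 4)
3P: (5, 4) + (5, 7): same x and y₁ ≡ -y₂, so the sum is O.
4P: O + (5, 7) = (5, 7) (identity).
5P: tangent at (5, 7): λ = (3·5² + 7)/(2·7) ≡ 5/3. 3⁻¹ ≡ 4 (mod 11) since 3·4 = 12 ≡ 1, so λ ≡ 5·4 ≡ 9.
  x = λ² - 5 - 5 = 81 - 10 ≡ 5; y = λ·(5 - 5) - 7 ≡ 4. → (5, 4)
6P: (5, 4) + (5, 7): same x and y₁ ≡ -y₂, so the sum is O.
7P: O + (5, 7) = (5, 7) (identity).
8P: tangent at (5, 7): λ = (3·5² + 7)/(2·7) ≡ 5/3. 3⁻¹ ≡ 4 (mod 11), so λ ≡ 5·4 ≡ 9.
  x = λ² - 5 - 5 = 81 - 10 ≡ 5; y = λ·(5 - 5) - 7 ≡ 4. → (5, 4)
9P: (5, 4) + (5, 7): same x and y₁ ≡ -y₂, so the sum is O.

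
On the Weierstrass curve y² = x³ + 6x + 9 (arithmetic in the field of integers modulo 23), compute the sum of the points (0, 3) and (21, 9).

(11, 7)

(0, 3) + (21, 9). λ = (9 - 3)/(21 - 0) ≡ 6/21 mod 23. 21⁻¹ ≡ 11 (mod 23), so λ ≡ 20.
  x = λ² - 0 - 21 = 400 - 21 ≡ 11; y = λ·(0 - 11) - 3 ≡ 7. → (11, 7)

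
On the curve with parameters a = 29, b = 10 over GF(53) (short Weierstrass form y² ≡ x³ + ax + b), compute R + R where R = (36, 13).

(28, 14)

tangent at (36, 13): λ = (3·36² + 29)/(2·13) ≡ 48/26. 26⁻¹ ≡ 51 (mod 53) since 26·51 = 1326 ≡ 1, so λ ≡ 48·51 ≡ 10.
  x = λ² - 36 - 36 = 100 - 72 ≡ 28; y = λ·(36 - 28) - 13 ≡ 14. → (28, 14)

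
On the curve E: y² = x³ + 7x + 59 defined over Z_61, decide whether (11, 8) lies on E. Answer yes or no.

y² = 8² ≡ 3; x³ + 7x + 59 = 1467 ≡ 3 (mod 61). 3 = 3.

yes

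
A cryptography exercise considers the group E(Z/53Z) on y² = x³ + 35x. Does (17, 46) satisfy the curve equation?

yes

y² = 46² ≡ 49; x³ + 35x + 0 = 5508 ≡ 49 (mod 53). 49 = 49.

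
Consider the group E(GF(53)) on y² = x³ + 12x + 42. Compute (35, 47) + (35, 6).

O

The two points share x = 35 and their y-coordinates satisfy 47 + 6 ≡ 0 (mod 53), so they are inverses. Their sum is O.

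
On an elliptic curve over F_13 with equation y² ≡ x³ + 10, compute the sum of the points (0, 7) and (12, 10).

(0, 7) + (12, 10). λ = (10 - 7)/(12 - 0) ≡ 3/12 mod 13. 12⁻¹ ≡ 12 (mod 13), so λ ≡ 10.
  x = λ² - 0 - 12 = 100 - 12 ≡ 10; y = λ·(0 - 10) - 7 ≡ 10. → (10, 10)

(10, 10)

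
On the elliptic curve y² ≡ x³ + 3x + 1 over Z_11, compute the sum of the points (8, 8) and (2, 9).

(5, 8)

(8, 8) + (2, 9). λ = (9 - 8)/(2 - 8) ≡ 1/5 mod 11. 5⁻¹ ≡ 9 (mod 11), so λ ≡ 9.
  x = λ² - 8 - 2 = 81 - 10 ≡ 5; y = λ·(8 - 5) - 8 ≡ 8. → (5, 8)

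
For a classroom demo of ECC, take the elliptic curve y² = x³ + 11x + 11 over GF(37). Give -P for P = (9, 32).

-(9, 32) = (9, -32 mod 37) = (9, 5).

(9, 5)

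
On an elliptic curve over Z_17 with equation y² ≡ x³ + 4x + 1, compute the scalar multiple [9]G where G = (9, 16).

Repeated addition: build up to 9G.
2G: tangent at (9, 16): λ = (3·9² + 4)/(2·16) ≡ 9/15. 15⁻¹ ≡ 8 (mod 17), so λ ≡ 9·8 ≡ 4.
  x = λ² - 9 - 9 = 16 - 18 ≡ 15; y = λ·(9 - 15) - 16 ≡ 11. → (15, 11)
3G: (15, 11) + (9, 16). λ = (16 - 11)/(9 - 15) ≡ 5/11 mod 17. 11⁻¹ ≡ 14 (mod 17) since 11·14 = 154 ≡ 1, so λ ≡ 2.
  x = λ² - 15 - 9 = 4 - 24 ≡ 14; y = λ·(15 - 14) - 11 ≡ 8. → (14, 8)
4G: (14, 8) + (9, 16). λ = (16 - 8)/(9 - 14) ≡ 8/12 mod 17. 12⁻¹ ≡ 10 (mod 17), so λ ≡ 12.
  x = λ² - 14 - 9 = 144 - 23 ≡ 2; y = λ·(14 - 2) - 8 ≡ 0. → (2, 0)
5G: (2, 0) + (9, 16). λ = (16 - 0)/(9 - 2) ≡ 16/7 mod 17. 7⁻¹ ≡ 5 (mod 17), so λ ≡ 12.
  x = λ² - 2 - 9 = 144 - 11 ≡ 14; y = λ·(2 - 14) - 0 ≡ 9. → (14, 9)
6G: (14, 9) + (9, 16). λ = (16 - 9)/(9 - 14) ≡ 7/12 mod 17. 12⁻¹ ≡ 10 (mod 17) since 12·10 = 120 ≡ 1, so λ ≡ 2.
  x = λ² - 14 - 9 = 4 - 23 ≡ 15; y = λ·(14 - 15) - 9 ≡ 6. → (15, 6)
7G: (15, 6) + (9, 16). λ = (16 - 6)/(9 - 15) ≡ 10/11 mod 17. 11⁻¹ ≡ 14 (mod 17) since 11·14 = 154 ≡ 1, so λ ≡ 4.
  x = λ² - 15 - 9 = 16 - 24 ≡ 9; y = λ·(15 - 9) - 6 ≡ 1. → (9, 1)
8G: (9, 1) + (9, 16): same x and y₁ ≡ -y₂, so the sum is ∞.
9G: ∞ + (9, 16) = (9, 16) (identity).

(9, 16)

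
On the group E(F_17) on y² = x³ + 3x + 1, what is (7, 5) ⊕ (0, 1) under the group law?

(2, 10)

(7, 5) + (0, 1). λ = (1 - 5)/(0 - 7) ≡ 13/10 mod 17. 10⁻¹ ≡ 12 (mod 17) since 10·12 = 120 ≡ 1, so λ ≡ 3.
  x = λ² - 7 - 0 = 9 - 7 ≡ 2; y = λ·(7 - 2) - 5 ≡ 10. → (2, 10)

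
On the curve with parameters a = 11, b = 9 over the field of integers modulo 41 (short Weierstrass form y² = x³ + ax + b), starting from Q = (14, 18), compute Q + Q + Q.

Repeated addition: build up to 3Q.
2Q: tangent at (14, 18): λ = (3·14² + 11)/(2·18) ≡ 25/36. 36⁻¹ ≡ 8 (mod 41), so λ ≡ 25·8 ≡ 36.
  x = λ² - 14 - 14 = 1296 - 28 ≡ 38; y = λ·(14 - 38) - 18 ≡ 20. → (38, 20)
3Q: (38, 20) + (14, 18). λ = (18 - 20)/(14 - 38) ≡ 39/17 mod 41. 17⁻¹ ≡ 29 (mod 41) since 17·29 = 493 ≡ 1, so λ ≡ 24.
  x = λ² - 38 - 14 = 576 - 52 ≡ 32; y = λ·(38 - 32) - 20 ≡ 1. → (32, 1)

(32, 1)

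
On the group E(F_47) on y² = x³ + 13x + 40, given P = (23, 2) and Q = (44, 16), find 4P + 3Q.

(32, 29)

First 4P:
Double-and-add on 4 = (100)₂. Start with P = (23, 2) for the leading 1-bit.
double: tangent at (23, 2): λ = (3·23² + 13)/(2·2) ≡ 2/4. 4⁻¹ ≡ 12 (mod 47) since 4·12 = 48 ≡ 1, so λ ≡ 2·12 ≡ 24.
  x = λ² - 23 - 23 = 576 - 46 ≡ 13; y = λ·(23 - 13) - 2 ≡ 3. → (13, 3)
double: tangent at (13, 3): λ = (3·13² + 13)/(2·3) ≡ 3/6. 6⁻¹ ≡ 8 (mod 47), so λ ≡ 3·8 ≡ 24.
  x = λ² - 13 - 13 = 576 - 26 ≡ 33; y = λ·(13 - 33) - 3 ≡ 34. → (33, 34)
4P = (33, 34).
Next 3Q:
Repeated addition: build up to 3Q.
2Q: tangent at (44, 16): λ = (3·44² + 13)/(2·16) ≡ 40/32. 32⁻¹ ≡ 25 (mod 47), so λ ≡ 40·25 ≡ 13.
  x = λ² - 44 - 44 = 169 - 88 ≡ 34; y = λ·(44 - 34) - 16 ≡ 20. → (34, 20)
3Q: (34, 20) + (44, 16). λ = (16 - 20)/(44 - 34) ≡ 43/10 mod 47. 10⁻¹ ≡ 33 (mod 47) since 10·33 = 330 ≡ 1, so λ ≡ 9.
  x = λ² - 34 - 44 = 81 - 78 ≡ 3; y = λ·(34 - 3) - 20 ≡ 24. → (3, 24)
3Q = (3, 24).
Finally 4P + 3Q:
(33, 34) + (3, 24). λ = (24 - 34)/(3 - 33) ≡ 37/17 mod 47. 17⁻¹ ≡ 36 (mod 47), so λ ≡ 16.
  x = λ² - 33 - 3 = 256 - 36 ≡ 32; y = λ·(33 - 32) - 34 ≡ 29. → (32, 29)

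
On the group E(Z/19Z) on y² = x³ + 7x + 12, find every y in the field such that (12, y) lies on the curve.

x³ + 7x + 12 = 1824 ≡ 0 (mod 19).
Only y = 0 satisfies y² ≡ 0.

0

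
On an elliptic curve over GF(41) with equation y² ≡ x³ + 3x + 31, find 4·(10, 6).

(9, 34)

Write Q = (10, 6).
Repeated addition: build up to 4Q.
2Q: tangent at (10, 6): λ = (3·10² + 3)/(2·6) ≡ 16/12. 12⁻¹ ≡ 24 (mod 41), so λ ≡ 16·24 ≡ 15.
  x = λ² - 10 - 10 = 225 - 20 ≡ 0; y = λ·(10 - 0) - 6 ≡ 21. → (0, 21)
3Q: (0, 21) + (10, 6). λ = (6 - 21)/(10 - 0) ≡ 26/10 mod 41. 10⁻¹ ≡ 37 (mod 41) since 10·37 = 370 ≡ 1, so λ ≡ 19.
  x = λ² - 0 - 10 = 361 - 10 ≡ 23; y = λ·(0 - 23) - 21 ≡ 34. → (23, 34)
4Q: (23, 34) + (10, 6). λ = (6 - 34)/(10 - 23) ≡ 13/28 mod 41. 28⁻¹ ≡ 22 (mod 41) since 28·22 = 616 ≡ 1, so λ ≡ 40.
  x = λ² - 23 - 10 = 1600 - 33 ≡ 9; y = λ·(23 - 9) - 34 ≡ 34. → (9, 34)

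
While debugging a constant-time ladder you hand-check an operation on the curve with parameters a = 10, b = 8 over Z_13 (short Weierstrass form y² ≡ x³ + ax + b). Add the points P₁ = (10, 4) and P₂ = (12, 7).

(10, 4) + (12, 7). λ = (7 - 4)/(12 - 10) ≡ 3/2 mod 13. 2⁻¹ ≡ 7 (mod 13) since 2·7 = 14 ≡ 1, so λ ≡ 8.
  x = λ² - 10 - 12 = 64 - 22 ≡ 3; y = λ·(10 - 3) - 4 ≡ 0. → (3, 0)

(3, 0)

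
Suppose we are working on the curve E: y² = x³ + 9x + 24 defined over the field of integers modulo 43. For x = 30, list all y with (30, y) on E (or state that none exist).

none

x³ + 9x + 24 = 27294 ≡ 32 (mod 43).
32 is a non-residue mod 43; no y exists.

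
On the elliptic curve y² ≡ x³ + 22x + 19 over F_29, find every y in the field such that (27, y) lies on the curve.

5, 24

x³ + 22x + 19 = 20296 ≡ 25 (mod 29).
Square roots of 25 mod 29: 5 and 24 (since 5² = 25 ≡ 25).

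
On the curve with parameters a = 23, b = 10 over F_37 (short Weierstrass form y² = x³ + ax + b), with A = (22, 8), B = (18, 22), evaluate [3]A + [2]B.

First 3A:
Repeated addition: build up to 3A.
2A: tangent at (22, 8): λ = (3·22² + 23)/(2·8) ≡ 32/16. 16⁻¹ ≡ 7 (mod 37), so λ ≡ 32·7 ≡ 2.
  x = λ² - 22 - 22 = 4 - 44 ≡ 34; y = λ·(22 - 34) - 8 ≡ 5. → (34, 5)
3A: (34, 5) + (22, 8). λ = (8 - 5)/(22 - 34) ≡ 3/25 mod 37. 25⁻¹ ≡ 3 (mod 37), so λ ≡ 9.
  x = λ² - 34 - 22 = 81 - 56 ≡ 25; y = λ·(34 - 25) - 5 ≡ 2. → (25, 2)
3A = (25, 2).
Next 2B:
Repeated addition: build up to 2B.
2B: tangent at (18, 22): λ = (3·18² + 23)/(2·22) ≡ 33/7. 7⁻¹ ≡ 16 (mod 37), so λ ≡ 33·16 ≡ 10.
  x = λ² - 18 - 18 = 100 - 36 ≡ 27; y = λ·(18 - 27) - 22 ≡ 36. → (27, 36)
2B = (27, 36).
Finally 3A + 2B:
(25, 2) + (27, 36). λ = (36 - 2)/(27 - 25) ≡ 34/2 mod 37. 2⁻¹ ≡ 19 (mod 37), so λ ≡ 17.
  x = λ² - 25 - 27 = 289 - 52 ≡ 15; y = λ·(25 - 15) - 2 ≡ 20. → (15, 20)

(15, 20)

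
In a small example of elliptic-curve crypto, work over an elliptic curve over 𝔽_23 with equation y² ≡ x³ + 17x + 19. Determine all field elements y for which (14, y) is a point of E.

none

x³ + 17x + 19 = 3001 ≡ 11 (mod 23).
11 is a non-residue mod 23; no y exists.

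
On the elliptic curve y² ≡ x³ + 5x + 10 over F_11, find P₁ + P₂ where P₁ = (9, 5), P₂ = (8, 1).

(9, 5) + (8, 1). λ = (1 - 5)/(8 - 9) ≡ 7/10 mod 11. 10⁻¹ ≡ 10 (mod 11) since 10·10 = 100 ≡ 1, so λ ≡ 4.
  x = λ² - 9 - 8 = 16 - 17 ≡ 10; y = λ·(9 - 10) - 5 ≡ 2. → (10, 2)

(10, 2)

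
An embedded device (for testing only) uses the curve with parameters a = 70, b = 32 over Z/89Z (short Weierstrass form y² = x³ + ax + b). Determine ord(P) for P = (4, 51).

2P: tangent at (4, 51): λ = (3·4² + 70)/(2·51) ≡ 29/13. 13⁻¹ ≡ 48 (mod 89), so λ ≡ 29·48 ≡ 57.
  x = λ² - 4 - 4 = 3249 - 8 ≡ 37; y = λ·(4 - 37) - 51 ≡ 26. → (37, 26)
3P: (37, 26) + (4, 51). λ = (51 - 26)/(4 - 37) ≡ 25/56 mod 89. 56⁻¹ ≡ 62 (mod 89), so λ ≡ 37.
  x = λ² - 37 - 4 = 1369 - 41 ≡ 82; y = λ·(37 - 82) - 26 ≡ 0. → (82, 0)
4P: (82, 0) + (4, 51). λ = (51 - 0)/(4 - 82) ≡ 51/11 mod 89. 11⁻¹ ≡ 81 (mod 89) since 11·81 = 891 ≡ 1, so λ ≡ 37.
  x = λ² - 82 - 4 = 1369 - 86 ≡ 37; y = λ·(82 - 37) - 0 ≡ 63. → (37, 63)
5P: (37, 63) + (4, 51). λ = (51 - 63)/(4 - 37) ≡ 77/56 mod 89. 56⁻¹ ≡ 62 (mod 89), so λ ≡ 57.
  x = λ² - 37 - 4 = 3249 - 41 ≡ 4; y = λ·(37 - 4) - 63 ≡ 38. → (4, 38)
6P: (4, 38) + (4, 51): same x and y₁ ≡ -y₂, so the sum is 𝒪.
6P = 𝒪, so the order is 6.

6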